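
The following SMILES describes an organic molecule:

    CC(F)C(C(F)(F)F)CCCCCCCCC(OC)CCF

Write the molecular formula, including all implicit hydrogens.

Walk through each heavy atom and fill implicit hydrogens from standard valence (C 4, N 3, O 2, S 2, halogen 1):
  atom 1: C, bond orders sum to 1 (valence 4) → 3 H
  atom 2: C, bond orders sum to 3 (valence 4) → 1 H
  atom 3: F (halogen, monovalent) → 0 H
  atom 4: C, bond orders sum to 3 (valence 4) → 1 H
  atom 5: C, bond orders sum to 4 (valence 4) → 0 H
  atom 6: F (halogen, monovalent) → 0 H
  atom 7: F (halogen, monovalent) → 0 H
  atom 8: F (halogen, monovalent) → 0 H
  atom 9: C, bond orders sum to 2 (valence 4) → 2 H
  atom 10: C, bond orders sum to 2 (valence 4) → 2 H
  atom 11: C, bond orders sum to 2 (valence 4) → 2 H
  atom 12: C, bond orders sum to 2 (valence 4) → 2 H
  atom 13: C, bond orders sum to 2 (valence 4) → 2 H
  atom 14: C, bond orders sum to 2 (valence 4) → 2 H
  atom 15: C, bond orders sum to 2 (valence 4) → 2 H
  atom 16: C, bond orders sum to 2 (valence 4) → 2 H
  atom 17: C, bond orders sum to 3 (valence 4) → 1 H
  atom 18: O, bond orders sum to 2 (valence 2) → 0 H
  atom 19: C, bond orders sum to 1 (valence 4) → 3 H
  atom 20: C, bond orders sum to 2 (valence 4) → 2 H
  atom 21: C, bond orders sum to 2 (valence 4) → 2 H
  atom 22: F (halogen, monovalent) → 0 H
Totals → C:16, H:29, F:5, O:1.
In Hill order: C16H29F5O.

C16H29F5O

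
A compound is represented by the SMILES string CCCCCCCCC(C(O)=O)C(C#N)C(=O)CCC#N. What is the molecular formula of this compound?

Walk through each heavy atom and fill implicit hydrogens from standard valence (C 4, N 3, O 2, S 2, halogen 1):
  atom 1: C, bond orders sum to 1 (valence 4) → 3 H
  atom 2: C, bond orders sum to 2 (valence 4) → 2 H
  atom 3: C, bond orders sum to 2 (valence 4) → 2 H
  atom 4: C, bond orders sum to 2 (valence 4) → 2 H
  atom 5: C, bond orders sum to 2 (valence 4) → 2 H
  atom 6: C, bond orders sum to 2 (valence 4) → 2 H
  atom 7: C, bond orders sum to 2 (valence 4) → 2 H
  atom 8: C, bond orders sum to 2 (valence 4) → 2 H
  atom 9: C, bond orders sum to 3 (valence 4) → 1 H
  atom 10: C, bond orders sum to 4 (valence 4) → 0 H
  atom 11: O, bond orders sum to 1 (valence 2) → 1 H
  atom 12: O, bond orders sum to 2 (valence 2) → 0 H
  atom 13: C, bond orders sum to 3 (valence 4) → 1 H
  atom 14: C, bond orders sum to 4 (valence 4) → 0 H
  atom 15: N, bond orders sum to 3 (valence 3) → 0 H
  atom 16: C, bond orders sum to 4 (valence 4) → 0 H
  atom 17: O, bond orders sum to 2 (valence 2) → 0 H
  atom 18: C, bond orders sum to 2 (valence 4) → 2 H
  atom 19: C, bond orders sum to 2 (valence 4) → 2 H
  atom 20: C, bond orders sum to 4 (valence 4) → 0 H
  atom 21: N, bond orders sum to 3 (valence 3) → 0 H
Totals → C:16, H:24, N:2, O:3.

C16H24N2O3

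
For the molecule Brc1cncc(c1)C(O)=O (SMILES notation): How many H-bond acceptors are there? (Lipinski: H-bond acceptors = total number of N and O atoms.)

3

N atoms: 1; O atoms: 2.
Lipinski HBA = 1 + 2 = 3.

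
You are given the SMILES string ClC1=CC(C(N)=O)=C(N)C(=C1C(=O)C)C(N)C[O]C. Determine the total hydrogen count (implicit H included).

Walk through each heavy atom and fill implicit hydrogens from standard valence (C 4, N 3, O 2, S 2, halogen 1):
  atom 1: Cl (halogen, monovalent) → 0 H
  atom 2: C, bond orders sum to 4 (valence 4) → 0 H
  atom 3: C, bond orders sum to 3 (valence 4) → 1 H
  atom 4: C, bond orders sum to 4 (valence 4) → 0 H
  atom 5: C, bond orders sum to 4 (valence 4) → 0 H
  atom 6: N, bond orders sum to 1 (valence 3) → 2 H
  atom 7: O, bond orders sum to 2 (valence 2) → 0 H
  atom 8: C, bond orders sum to 4 (valence 4) → 0 H
  atom 9: N, bond orders sum to 1 (valence 3) → 2 H
  atom 10: C, bond orders sum to 4 (valence 4) → 0 H
  atom 11: C, bond orders sum to 4 (valence 4) → 0 H
  atom 12: C, bond orders sum to 4 (valence 4) → 0 H
  atom 13: O, bond orders sum to 2 (valence 2) → 0 H
  atom 14: C, bond orders sum to 1 (valence 4) → 3 H
  atom 15: C, bond orders sum to 3 (valence 4) → 1 H
  atom 16: N, bond orders sum to 1 (valence 3) → 2 H
  atom 17: C, bond orders sum to 2 (valence 4) → 2 H
  atom 18: O with explicit H count 0
  atom 19: C, bond orders sum to 1 (valence 4) → 3 H
Total hydrogens: 16.

16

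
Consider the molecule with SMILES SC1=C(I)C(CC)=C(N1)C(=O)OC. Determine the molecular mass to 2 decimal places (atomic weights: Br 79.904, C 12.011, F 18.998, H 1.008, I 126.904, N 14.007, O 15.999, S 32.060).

311.14 g/mol

First, the molecular formula is C8H10INO2S (counting implicit H from valence).
  C: 8 × 12.011 = 96.088
  H: 10 × 1.008 = 10.080
  I: 1 × 126.904 = 126.904
  N: 1 × 14.007 = 14.007
  O: 2 × 15.999 = 31.998
  S: 1 × 32.060 = 32.060
Sum: 8×12.011 + 10×1.008 + 1×126.904 + 1×14.007 + 2×15.999 + 1×32.060 = 311.137 → 311.14 g/mol.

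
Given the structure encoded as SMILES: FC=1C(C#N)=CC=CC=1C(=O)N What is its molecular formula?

Walk through each heavy atom and fill implicit hydrogens from standard valence (C 4, N 3, O 2, S 2, halogen 1):
  atom 1: F (halogen, monovalent) → 0 H
  atom 2: C, bond orders sum to 4 (valence 4) → 0 H
  atom 3: C, bond orders sum to 4 (valence 4) → 0 H
  atom 4: C, bond orders sum to 4 (valence 4) → 0 H
  atom 5: N, bond orders sum to 3 (valence 3) → 0 H
  atom 6: C, bond orders sum to 3 (valence 4) → 1 H
  atom 7: C, bond orders sum to 3 (valence 4) → 1 H
  atom 8: C, bond orders sum to 3 (valence 4) → 1 H
  atom 9: C, bond orders sum to 4 (valence 4) → 0 H
  atom 10: C, bond orders sum to 4 (valence 4) → 0 H
  atom 11: O, bond orders sum to 2 (valence 2) → 0 H
  atom 12: N, bond orders sum to 1 (valence 3) → 2 H
Totals → C:8, H:5, F:1, N:2, O:1.

C8H5FN2O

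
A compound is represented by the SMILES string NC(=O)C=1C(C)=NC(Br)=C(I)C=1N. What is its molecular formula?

Walk through each heavy atom and fill implicit hydrogens from standard valence (C 4, N 3, O 2, S 2, halogen 1):
  atom 1: N, bond orders sum to 1 (valence 3) → 2 H
  atom 2: C, bond orders sum to 4 (valence 4) → 0 H
  atom 3: O, bond orders sum to 2 (valence 2) → 0 H
  atom 4: C, bond orders sum to 4 (valence 4) → 0 H
  atom 5: C, bond orders sum to 4 (valence 4) → 0 H
  atom 6: C, bond orders sum to 1 (valence 4) → 3 H
  atom 7: N, bond orders sum to 3 (valence 3) → 0 H
  atom 8: C, bond orders sum to 4 (valence 4) → 0 H
  atom 9: Br (halogen, monovalent) → 0 H
  atom 10: C, bond orders sum to 4 (valence 4) → 0 H
  atom 11: I (halogen, monovalent) → 0 H
  atom 12: C, bond orders sum to 4 (valence 4) → 0 H
  atom 13: N, bond orders sum to 1 (valence 3) → 2 H
Totals → C:7, H:7, Br:1, I:1, N:3, O:1.

C7H7BrIN3O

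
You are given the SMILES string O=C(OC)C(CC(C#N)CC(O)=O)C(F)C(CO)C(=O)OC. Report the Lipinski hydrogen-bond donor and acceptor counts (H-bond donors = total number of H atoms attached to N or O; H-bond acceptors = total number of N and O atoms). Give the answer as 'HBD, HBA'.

2, 8

Donors: find every N or O and count the H atoms it carries.
  atom 1 (O): bond orders sum to 2 → 0 H
  atom 3 (O): bond orders sum to 2 → 0 H
  atom 9 (N): bond orders sum to 3 → 0 H
  atom 12 (O): bond orders sum to 1 → 1 H
  atom 13 (O): bond orders sum to 2 → 0 H
  atom 18 (O): bond orders sum to 1 → 1 H
  atom 20 (O): bond orders sum to 2 → 0 H
  atom 21 (O): bond orders sum to 2 → 0 H
Lipinski HBD = 2.
Acceptors: N atoms = 1, O atoms = 7 → HBA = 8.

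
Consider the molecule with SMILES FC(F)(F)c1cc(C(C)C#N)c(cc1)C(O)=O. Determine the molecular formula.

Walk through each heavy atom and fill implicit hydrogens from standard valence (C 4, N 3, O 2, S 2, halogen 1); for lowercase aromatic atoms, an aromatic c carries 1 H when it has two neighbours and 0 H with three, and aromatic n carries 0 H:
  atom 1: F (halogen, monovalent) → 0 H
  atom 2: C, bond orders sum to 4 (valence 4) → 0 H
  atom 3: F (halogen, monovalent) → 0 H
  atom 4: F (halogen, monovalent) → 0 H
  atom 5: aromatic c, 3 neighbours → 0 H
  atom 6: aromatic c, 2 neighbours → 1 H
  atom 7: aromatic c, 3 neighbours → 0 H
  atom 8: C, bond orders sum to 3 (valence 4) → 1 H
  atom 9: C, bond orders sum to 1 (valence 4) → 3 H
  atom 10: C, bond orders sum to 4 (valence 4) → 0 H
  atom 11: N, bond orders sum to 3 (valence 3) → 0 H
  atom 12: aromatic c, 3 neighbours → 0 H
  atom 13: aromatic c, 2 neighbours → 1 H
  atom 14: aromatic c, 2 neighbours → 1 H
  atom 15: C, bond orders sum to 4 (valence 4) → 0 H
  atom 16: O, bond orders sum to 1 (valence 2) → 1 H
  atom 17: O, bond orders sum to 2 (valence 2) → 0 H
Totals → C:11, H:8, F:3, N:1, O:2.
In Hill order: C11H8F3NO2.

C11H8F3NO2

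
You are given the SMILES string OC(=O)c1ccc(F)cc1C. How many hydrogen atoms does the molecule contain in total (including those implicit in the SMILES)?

Walk through each heavy atom and fill implicit hydrogens from standard valence (C 4, N 3, O 2, S 2, halogen 1); for lowercase aromatic atoms, an aromatic c carries 1 H when it has two neighbours and 0 H with three, and aromatic n carries 0 H:
  atom 1: O, bond orders sum to 1 (valence 2) → 1 H
  atom 2: C, bond orders sum to 4 (valence 4) → 0 H
  atom 3: O, bond orders sum to 2 (valence 2) → 0 H
  atom 4: aromatic c, 3 neighbours → 0 H
  atom 5: aromatic c, 2 neighbours → 1 H
  atom 6: aromatic c, 2 neighbours → 1 H
  atom 7: aromatic c, 3 neighbours → 0 H
  atom 8: F (halogen, monovalent) → 0 H
  atom 9: aromatic c, 2 neighbours → 1 H
  atom 10: aromatic c, 3 neighbours → 0 H
  atom 11: C, bond orders sum to 1 (valence 4) → 3 H
Total hydrogens: 7.

7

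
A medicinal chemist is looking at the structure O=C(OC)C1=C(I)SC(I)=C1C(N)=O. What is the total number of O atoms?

3

Scan the SMILES for O atoms (remember two-letter symbols like Cl and Br are single atoms).
Oxygen count: 3.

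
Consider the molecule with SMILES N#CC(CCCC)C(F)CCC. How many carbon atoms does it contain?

Count every carbon token in the SMILES (each C, including those in ring-closure positions and inside branches).
Carbon count: 10.

10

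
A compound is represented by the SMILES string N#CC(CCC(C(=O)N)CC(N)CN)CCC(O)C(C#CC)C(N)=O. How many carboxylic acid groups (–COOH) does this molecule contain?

Scan the SMILES for the carboxylic acid motif — none present.
Groups that are present: 1 alkyne, 2 amide, 1 hydroxyl, 1 nitrile, 2 primary amine.

0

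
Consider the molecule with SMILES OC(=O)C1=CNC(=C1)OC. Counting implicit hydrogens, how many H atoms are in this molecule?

Walk through each heavy atom and fill implicit hydrogens from standard valence (C 4, N 3, O 2, S 2, halogen 1):
  atom 1: O, bond orders sum to 1 (valence 2) → 1 H
  atom 2: C, bond orders sum to 4 (valence 4) → 0 H
  atom 3: O, bond orders sum to 2 (valence 2) → 0 H
  atom 4: C, bond orders sum to 4 (valence 4) → 0 H
  atom 5: C, bond orders sum to 3 (valence 4) → 1 H
  atom 6: N, bond orders sum to 2 (valence 3) → 1 H
  atom 7: C, bond orders sum to 4 (valence 4) → 0 H
  atom 8: C, bond orders sum to 3 (valence 4) → 1 H
  atom 9: O, bond orders sum to 2 (valence 2) → 0 H
  atom 10: C, bond orders sum to 1 (valence 4) → 3 H
Total hydrogens: 7.

7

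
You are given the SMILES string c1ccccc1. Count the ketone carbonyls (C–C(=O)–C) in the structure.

Scan the SMILES for the ketone motif — none present.

0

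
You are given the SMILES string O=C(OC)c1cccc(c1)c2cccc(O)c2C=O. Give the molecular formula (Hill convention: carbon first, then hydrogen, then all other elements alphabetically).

C15H12O4

Walk through each heavy atom and fill implicit hydrogens from standard valence (C 4, N 3, O 2, S 2, halogen 1); for lowercase aromatic atoms, an aromatic c carries 1 H when it has two neighbours and 0 H with three, and aromatic n carries 0 H:
  atom 1: O, bond orders sum to 2 (valence 2) → 0 H
  atom 2: C, bond orders sum to 4 (valence 4) → 0 H
  atom 3: O, bond orders sum to 2 (valence 2) → 0 H
  atom 4: C, bond orders sum to 1 (valence 4) → 3 H
  atom 5: aromatic c, 3 neighbours → 0 H
  atom 6: aromatic c, 2 neighbours → 1 H
  atom 7: aromatic c, 2 neighbours → 1 H
  atom 8: aromatic c, 2 neighbours → 1 H
  atom 9: aromatic c, 3 neighbours → 0 H
  atom 10: aromatic c, 2 neighbours → 1 H
  atom 11: aromatic c, 3 neighbours → 0 H
  atom 12: aromatic c, 2 neighbours → 1 H
  atom 13: aromatic c, 2 neighbours → 1 H
  atom 14: aromatic c, 2 neighbours → 1 H
  atom 15: aromatic c, 3 neighbours → 0 H
  atom 16: O, bond orders sum to 1 (valence 2) → 1 H
  atom 17: aromatic c, 3 neighbours → 0 H
  atom 18: C, bond orders sum to 3 (valence 4) → 1 H
  atom 19: O, bond orders sum to 2 (valence 2) → 0 H
Totals → C:15, H:12, O:4.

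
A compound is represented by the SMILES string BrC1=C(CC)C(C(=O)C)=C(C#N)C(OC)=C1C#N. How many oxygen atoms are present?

Scan the SMILES for O atoms (remember two-letter symbols like Cl and Br are single atoms).
Oxygen count: 2.

2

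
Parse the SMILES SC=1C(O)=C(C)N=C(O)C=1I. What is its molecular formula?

C6H6INO2S

Walk through each heavy atom and fill implicit hydrogens from standard valence (C 4, N 3, O 2, S 2, halogen 1):
  atom 1: S, bond orders sum to 1 (valence 2) → 1 H
  atom 2: C, bond orders sum to 4 (valence 4) → 0 H
  atom 3: C, bond orders sum to 4 (valence 4) → 0 H
  atom 4: O, bond orders sum to 1 (valence 2) → 1 H
  atom 5: C, bond orders sum to 4 (valence 4) → 0 H
  atom 6: C, bond orders sum to 1 (valence 4) → 3 H
  atom 7: N, bond orders sum to 3 (valence 3) → 0 H
  atom 8: C, bond orders sum to 4 (valence 4) → 0 H
  atom 9: O, bond orders sum to 1 (valence 2) → 1 H
  atom 10: C, bond orders sum to 4 (valence 4) → 0 H
  atom 11: I (halogen, monovalent) → 0 H
Totals → C:6, H:6, I:1, N:1, O:2, S:1.
In Hill order: C6H6INO2S.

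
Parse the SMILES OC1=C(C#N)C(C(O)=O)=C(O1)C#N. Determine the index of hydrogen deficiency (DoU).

Degree of unsaturation = (number of rings) + (number of π bonds).
Ring closures in the SMILES: 1.
π bonds: 3 double bonds (each 1 DoU), 2 triple bonds (each 2 DoU) → 7 DoU from unsaturation.
Total DoU = 1 + 7 = 8.

8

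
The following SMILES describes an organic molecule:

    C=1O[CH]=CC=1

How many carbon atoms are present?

4

Count every carbon token in the SMILES (each C, including those in ring-closure positions and inside branches).
Carbon count: 4.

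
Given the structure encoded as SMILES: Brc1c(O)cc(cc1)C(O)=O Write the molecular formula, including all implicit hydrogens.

Walk through each heavy atom and fill implicit hydrogens from standard valence (C 4, N 3, O 2, S 2, halogen 1); for lowercase aromatic atoms, an aromatic c carries 1 H when it has two neighbours and 0 H with three, and aromatic n carries 0 H:
  atom 1: Br (halogen, monovalent) → 0 H
  atom 2: aromatic c, 3 neighbours → 0 H
  atom 3: aromatic c, 3 neighbours → 0 H
  atom 4: O, bond orders sum to 1 (valence 2) → 1 H
  atom 5: aromatic c, 2 neighbours → 1 H
  atom 6: aromatic c, 3 neighbours → 0 H
  atom 7: aromatic c, 2 neighbours → 1 H
  atom 8: aromatic c, 2 neighbours → 1 H
  atom 9: C, bond orders sum to 4 (valence 4) → 0 H
  atom 10: O, bond orders sum to 1 (valence 2) → 1 H
  atom 11: O, bond orders sum to 2 (valence 2) → 0 H
Totals → C:7, H:5, Br:1, O:3.

C7H5BrO3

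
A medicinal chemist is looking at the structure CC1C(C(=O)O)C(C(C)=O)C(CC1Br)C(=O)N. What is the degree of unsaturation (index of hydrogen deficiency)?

4

Molecular formula: C11H16BrNO4.
DoU = (2C + 2 + N − H − X) / 2, where X is the halogen count and O/S are ignored.
    = (2·11 + 2 + 1 − 16 − 1) / 2 = 8 / 2 = 4.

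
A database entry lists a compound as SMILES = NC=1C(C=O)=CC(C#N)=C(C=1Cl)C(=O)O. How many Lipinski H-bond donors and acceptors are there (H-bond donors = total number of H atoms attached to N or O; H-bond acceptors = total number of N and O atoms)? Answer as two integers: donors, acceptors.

3, 5

Donors: find every N or O and count the H atoms it carries.
  atom 1 (N): bond orders sum to 1 → 2 H
  atom 5 (O): bond orders sum to 2 → 0 H
  atom 9 (N): bond orders sum to 3 → 0 H
  atom 14 (O): bond orders sum to 2 → 0 H
  atom 15 (O): bond orders sum to 1 → 1 H
Lipinski HBD = 3.
Acceptors: N atoms = 2, O atoms = 3 → HBA = 5.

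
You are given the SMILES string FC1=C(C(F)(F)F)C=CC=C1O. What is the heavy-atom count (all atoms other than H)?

Every atom symbol written in the SMILES (organic subset) is one heavy atom; implicit H are not written.
Heavy atoms by element → C:7, F:4, O:1.
Total: 12.

12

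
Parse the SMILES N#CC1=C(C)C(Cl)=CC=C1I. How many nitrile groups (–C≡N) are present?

1

The nitrile motif appears at heavy-atom position 2 in the SMILES.
Nitrile count: 1.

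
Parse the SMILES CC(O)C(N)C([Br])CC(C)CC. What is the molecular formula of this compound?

C9H20BrNO

Walk through each heavy atom and fill implicit hydrogens from standard valence (C 4, N 3, O 2, S 2, halogen 1):
  atom 1: C, bond orders sum to 1 (valence 4) → 3 H
  atom 2: C, bond orders sum to 3 (valence 4) → 1 H
  atom 3: O, bond orders sum to 1 (valence 2) → 1 H
  atom 4: C, bond orders sum to 3 (valence 4) → 1 H
  atom 5: N, bond orders sum to 1 (valence 3) → 2 H
  atom 6: C, bond orders sum to 3 (valence 4) → 1 H
  atom 7: Br with explicit H count 0
  atom 8: C, bond orders sum to 2 (valence 4) → 2 H
  atom 9: C, bond orders sum to 3 (valence 4) → 1 H
  atom 10: C, bond orders sum to 1 (valence 4) → 3 H
  atom 11: C, bond orders sum to 2 (valence 4) → 2 H
  atom 12: C, bond orders sum to 1 (valence 4) → 3 H
Totals → C:9, H:20, Br:1, N:1, O:1.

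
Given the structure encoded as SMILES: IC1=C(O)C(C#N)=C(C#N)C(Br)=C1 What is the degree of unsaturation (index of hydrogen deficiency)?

8

Molecular formula: C8H2BrIN2O.
DoU = (2C + 2 + N − H − X) / 2, where X is the halogen count and O/S are ignored.
    = (2·8 + 2 + 2 − 2 − 2) / 2 = 16 / 2 = 8.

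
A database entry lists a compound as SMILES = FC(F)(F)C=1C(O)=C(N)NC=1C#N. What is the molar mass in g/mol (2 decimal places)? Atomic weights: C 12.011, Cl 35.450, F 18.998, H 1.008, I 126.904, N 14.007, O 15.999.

First, the molecular formula is C6H4F3N3O (counting implicit H from valence).
  C: 6 × 12.011 = 72.066
  F: 3 × 18.998 = 56.994
  H: 4 × 1.008 = 4.032
  N: 3 × 14.007 = 42.021
  O: 1 × 15.999 = 15.999
Sum: 6×12.011 + 3×18.998 + 4×1.008 + 3×14.007 + 1×15.999 = 191.112 → 191.11 g/mol.

191.11 g/mol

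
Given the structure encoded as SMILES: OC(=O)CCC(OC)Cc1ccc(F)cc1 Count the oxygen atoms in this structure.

3

Scan the SMILES for O atoms (remember two-letter symbols like Cl and Br are single atoms).
Oxygen count: 3.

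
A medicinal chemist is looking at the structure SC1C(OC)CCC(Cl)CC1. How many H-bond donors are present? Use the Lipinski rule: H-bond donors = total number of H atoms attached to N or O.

Donors: find every N or O and count the H atoms it carries.
  atom 4 (O): bond orders sum to 2 → 0 H
Lipinski HBD = 0.

0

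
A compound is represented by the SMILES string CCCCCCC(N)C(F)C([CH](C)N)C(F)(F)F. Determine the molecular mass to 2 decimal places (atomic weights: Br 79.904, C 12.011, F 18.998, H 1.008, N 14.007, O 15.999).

272.33 g/mol

First, the molecular formula is C12H24F4N2 (counting implicit H from valence).
  C: 12 × 12.011 = 144.132
  F: 4 × 18.998 = 75.992
  H: 24 × 1.008 = 24.192
  N: 2 × 14.007 = 28.014
Sum: 12×12.011 + 4×18.998 + 24×1.008 + 2×14.007 = 272.330 → 272.33 g/mol.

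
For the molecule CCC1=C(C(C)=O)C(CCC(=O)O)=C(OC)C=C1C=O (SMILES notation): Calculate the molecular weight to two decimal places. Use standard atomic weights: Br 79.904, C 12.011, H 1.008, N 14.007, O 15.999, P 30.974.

278.30 g/mol

First, the molecular formula is C15H18O5 (counting implicit H from valence).
  C: 15 × 12.011 = 180.165
  H: 18 × 1.008 = 18.144
  O: 5 × 15.999 = 79.995
Sum: 15×12.011 + 18×1.008 + 5×15.999 = 278.304 → 278.30 g/mol.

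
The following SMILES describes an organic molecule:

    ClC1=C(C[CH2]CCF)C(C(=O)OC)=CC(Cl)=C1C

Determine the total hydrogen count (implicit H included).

Walk through each heavy atom and fill implicit hydrogens from standard valence (C 4, N 3, O 2, S 2, halogen 1):
  atom 1: Cl (halogen, monovalent) → 0 H
  atom 2: C, bond orders sum to 4 (valence 4) → 0 H
  atom 3: C, bond orders sum to 4 (valence 4) → 0 H
  atom 4: C, bond orders sum to 2 (valence 4) → 2 H
  atom 5: C with explicit H count 2
  atom 6: C, bond orders sum to 2 (valence 4) → 2 H
  atom 7: C, bond orders sum to 2 (valence 4) → 2 H
  atom 8: F (halogen, monovalent) → 0 H
  atom 9: C, bond orders sum to 4 (valence 4) → 0 H
  atom 10: C, bond orders sum to 4 (valence 4) → 0 H
  atom 11: O, bond orders sum to 2 (valence 2) → 0 H
  atom 12: O, bond orders sum to 2 (valence 2) → 0 H
  atom 13: C, bond orders sum to 1 (valence 4) → 3 H
  atom 14: C, bond orders sum to 3 (valence 4) → 1 H
  atom 15: C, bond orders sum to 4 (valence 4) → 0 H
  atom 16: Cl (halogen, monovalent) → 0 H
  atom 17: C, bond orders sum to 4 (valence 4) → 0 H
  atom 18: C, bond orders sum to 1 (valence 4) → 3 H
Total hydrogens: 15.

15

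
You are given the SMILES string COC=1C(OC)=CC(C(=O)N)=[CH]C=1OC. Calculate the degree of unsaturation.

5

Degree of unsaturation = (number of rings) + (number of π bonds).
Ring closures in the SMILES: 1.
π bonds: 4 double bonds (each 1 DoU) → 4 DoU from unsaturation.
Total DoU = 1 + 4 = 5.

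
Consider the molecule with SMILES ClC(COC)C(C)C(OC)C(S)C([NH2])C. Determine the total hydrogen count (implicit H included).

Walk through each heavy atom and fill implicit hydrogens from standard valence (C 4, N 3, O 2, S 2, halogen 1):
  atom 1: Cl (halogen, monovalent) → 0 H
  atom 2: C, bond orders sum to 3 (valence 4) → 1 H
  atom 3: C, bond orders sum to 2 (valence 4) → 2 H
  atom 4: O, bond orders sum to 2 (valence 2) → 0 H
  atom 5: C, bond orders sum to 1 (valence 4) → 3 H
  atom 6: C, bond orders sum to 3 (valence 4) → 1 H
  atom 7: C, bond orders sum to 1 (valence 4) → 3 H
  atom 8: C, bond orders sum to 3 (valence 4) → 1 H
  atom 9: O, bond orders sum to 2 (valence 2) → 0 H
  atom 10: C, bond orders sum to 1 (valence 4) → 3 H
  atom 11: C, bond orders sum to 3 (valence 4) → 1 H
  atom 12: S, bond orders sum to 1 (valence 2) → 1 H
  atom 13: C, bond orders sum to 3 (valence 4) → 1 H
  atom 14: N with explicit H count 2
  atom 15: C, bond orders sum to 1 (valence 4) → 3 H
Total hydrogens: 22.

22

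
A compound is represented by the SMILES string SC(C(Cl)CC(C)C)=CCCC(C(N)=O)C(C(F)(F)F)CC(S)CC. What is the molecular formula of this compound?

Walk through each heavy atom and fill implicit hydrogens from standard valence (C 4, N 3, O 2, S 2, halogen 1):
  atom 1: S, bond orders sum to 1 (valence 2) → 1 H
  atom 2: C, bond orders sum to 4 (valence 4) → 0 H
  atom 3: C, bond orders sum to 3 (valence 4) → 1 H
  atom 4: Cl (halogen, monovalent) → 0 H
  atom 5: C, bond orders sum to 2 (valence 4) → 2 H
  atom 6: C, bond orders sum to 3 (valence 4) → 1 H
  atom 7: C, bond orders sum to 1 (valence 4) → 3 H
  atom 8: C, bond orders sum to 1 (valence 4) → 3 H
  atom 9: C, bond orders sum to 3 (valence 4) → 1 H
  atom 10: C, bond orders sum to 2 (valence 4) → 2 H
  atom 11: C, bond orders sum to 2 (valence 4) → 2 H
  atom 12: C, bond orders sum to 3 (valence 4) → 1 H
  atom 13: C, bond orders sum to 4 (valence 4) → 0 H
  atom 14: N, bond orders sum to 1 (valence 3) → 2 H
  atom 15: O, bond orders sum to 2 (valence 2) → 0 H
  atom 16: C, bond orders sum to 3 (valence 4) → 1 H
  atom 17: C, bond orders sum to 4 (valence 4) → 0 H
  atom 18: F (halogen, monovalent) → 0 H
  atom 19: F (halogen, monovalent) → 0 H
  atom 20: F (halogen, monovalent) → 0 H
  atom 21: C, bond orders sum to 2 (valence 4) → 2 H
  atom 22: C, bond orders sum to 3 (valence 4) → 1 H
  atom 23: S, bond orders sum to 1 (valence 2) → 1 H
  atom 24: C, bond orders sum to 2 (valence 4) → 2 H
  atom 25: C, bond orders sum to 1 (valence 4) → 3 H
Totals → C:17, H:29, Cl:1, F:3, N:1, O:1, S:2.
In Hill order: C17H29ClF3NOS2.

C17H29ClF3NOS2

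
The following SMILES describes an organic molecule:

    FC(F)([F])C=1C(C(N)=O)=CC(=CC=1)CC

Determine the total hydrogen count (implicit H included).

10

Walk through each heavy atom and fill implicit hydrogens from standard valence (C 4, N 3, O 2, S 2, halogen 1):
  atom 1: F (halogen, monovalent) → 0 H
  atom 2: C, bond orders sum to 4 (valence 4) → 0 H
  atom 3: F (halogen, monovalent) → 0 H
  atom 4: F with explicit H count 0
  atom 5: C, bond orders sum to 4 (valence 4) → 0 H
  atom 6: C, bond orders sum to 4 (valence 4) → 0 H
  atom 7: C, bond orders sum to 4 (valence 4) → 0 H
  atom 8: N, bond orders sum to 1 (valence 3) → 2 H
  atom 9: O, bond orders sum to 2 (valence 2) → 0 H
  atom 10: C, bond orders sum to 3 (valence 4) → 1 H
  atom 11: C, bond orders sum to 4 (valence 4) → 0 H
  atom 12: C, bond orders sum to 3 (valence 4) → 1 H
  atom 13: C, bond orders sum to 3 (valence 4) → 1 H
  atom 14: C, bond orders sum to 2 (valence 4) → 2 H
  atom 15: C, bond orders sum to 1 (valence 4) → 3 H
Total hydrogens: 10.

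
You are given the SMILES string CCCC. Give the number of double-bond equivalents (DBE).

Molecular formula: C4H10.
DoU = (2C + 2 + N − H − X) / 2, where X is the halogen count and O/S are ignored.
    = (2·4 + 2 + 0 − 10 − 0) / 2 = 0 / 2 = 0.

0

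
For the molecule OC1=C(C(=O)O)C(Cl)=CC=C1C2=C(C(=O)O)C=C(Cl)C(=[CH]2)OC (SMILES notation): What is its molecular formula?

Walk through each heavy atom and fill implicit hydrogens from standard valence (C 4, N 3, O 2, S 2, halogen 1):
  atom 1: O, bond orders sum to 1 (valence 2) → 1 H
  atom 2: C, bond orders sum to 4 (valence 4) → 0 H
  atom 3: C, bond orders sum to 4 (valence 4) → 0 H
  atom 4: C, bond orders sum to 4 (valence 4) → 0 H
  atom 5: O, bond orders sum to 2 (valence 2) → 0 H
  atom 6: O, bond orders sum to 1 (valence 2) → 1 H
  atom 7: C, bond orders sum to 4 (valence 4) → 0 H
  atom 8: Cl (halogen, monovalent) → 0 H
  atom 9: C, bond orders sum to 3 (valence 4) → 1 H
  atom 10: C, bond orders sum to 3 (valence 4) → 1 H
  atom 11: C, bond orders sum to 4 (valence 4) → 0 H
  atom 12: C, bond orders sum to 4 (valence 4) → 0 H
  atom 13: C, bond orders sum to 4 (valence 4) → 0 H
  atom 14: C, bond orders sum to 4 (valence 4) → 0 H
  atom 15: O, bond orders sum to 2 (valence 2) → 0 H
  atom 16: O, bond orders sum to 1 (valence 2) → 1 H
  atom 17: C, bond orders sum to 3 (valence 4) → 1 H
  atom 18: C, bond orders sum to 4 (valence 4) → 0 H
  atom 19: Cl (halogen, monovalent) → 0 H
  atom 20: C, bond orders sum to 4 (valence 4) → 0 H
  atom 21: C with explicit H count 1
  atom 22: O, bond orders sum to 2 (valence 2) → 0 H
  atom 23: C, bond orders sum to 1 (valence 4) → 3 H
Totals → C:15, H:10, Cl:2, O:6.
In Hill order: C15H10Cl2O6.

C15H10Cl2O6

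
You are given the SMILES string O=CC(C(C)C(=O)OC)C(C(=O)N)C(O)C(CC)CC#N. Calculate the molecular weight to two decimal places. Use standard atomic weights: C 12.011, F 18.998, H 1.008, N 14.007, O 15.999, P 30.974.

298.34 g/mol

First, the molecular formula is C14H22N2O5 (counting implicit H from valence).
  C: 14 × 12.011 = 168.154
  H: 22 × 1.008 = 22.176
  N: 2 × 14.007 = 28.014
  O: 5 × 15.999 = 79.995
Sum: 14×12.011 + 22×1.008 + 2×14.007 + 5×15.999 = 298.339 → 298.34 g/mol.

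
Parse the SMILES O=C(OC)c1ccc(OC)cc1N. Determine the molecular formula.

Walk through each heavy atom and fill implicit hydrogens from standard valence (C 4, N 3, O 2, S 2, halogen 1); for lowercase aromatic atoms, an aromatic c carries 1 H when it has two neighbours and 0 H with three, and aromatic n carries 0 H:
  atom 1: O, bond orders sum to 2 (valence 2) → 0 H
  atom 2: C, bond orders sum to 4 (valence 4) → 0 H
  atom 3: O, bond orders sum to 2 (valence 2) → 0 H
  atom 4: C, bond orders sum to 1 (valence 4) → 3 H
  atom 5: aromatic c, 3 neighbours → 0 H
  atom 6: aromatic c, 2 neighbours → 1 H
  atom 7: aromatic c, 2 neighbours → 1 H
  atom 8: aromatic c, 3 neighbours → 0 H
  atom 9: O, bond orders sum to 2 (valence 2) → 0 H
  atom 10: C, bond orders sum to 1 (valence 4) → 3 H
  atom 11: aromatic c, 2 neighbours → 1 H
  atom 12: aromatic c, 3 neighbours → 0 H
  atom 13: N, bond orders sum to 1 (valence 3) → 2 H
Totals → C:9, H:11, N:1, O:3.
In Hill order: C9H11NO3.

C9H11NO3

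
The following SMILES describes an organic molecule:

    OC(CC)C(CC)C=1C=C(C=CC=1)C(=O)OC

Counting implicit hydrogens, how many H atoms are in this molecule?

Walk through each heavy atom and fill implicit hydrogens from standard valence (C 4, N 3, O 2, S 2, halogen 1):
  atom 1: O, bond orders sum to 1 (valence 2) → 1 H
  atom 2: C, bond orders sum to 3 (valence 4) → 1 H
  atom 3: C, bond orders sum to 2 (valence 4) → 2 H
  atom 4: C, bond orders sum to 1 (valence 4) → 3 H
  atom 5: C, bond orders sum to 3 (valence 4) → 1 H
  atom 6: C, bond orders sum to 2 (valence 4) → 2 H
  atom 7: C, bond orders sum to 1 (valence 4) → 3 H
  atom 8: C, bond orders sum to 4 (valence 4) → 0 H
  atom 9: C, bond orders sum to 3 (valence 4) → 1 H
  atom 10: C, bond orders sum to 4 (valence 4) → 0 H
  atom 11: C, bond orders sum to 3 (valence 4) → 1 H
  atom 12: C, bond orders sum to 3 (valence 4) → 1 H
  atom 13: C, bond orders sum to 3 (valence 4) → 1 H
  atom 14: C, bond orders sum to 4 (valence 4) → 0 H
  atom 15: O, bond orders sum to 2 (valence 2) → 0 H
  atom 16: O, bond orders sum to 2 (valence 2) → 0 H
  atom 17: C, bond orders sum to 1 (valence 4) → 3 H
Total hydrogens: 20.

20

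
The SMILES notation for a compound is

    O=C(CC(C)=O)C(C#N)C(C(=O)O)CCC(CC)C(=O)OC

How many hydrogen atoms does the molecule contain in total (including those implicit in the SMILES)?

21

Walk through each heavy atom and fill implicit hydrogens from standard valence (C 4, N 3, O 2, S 2, halogen 1):
  atom 1: O, bond orders sum to 2 (valence 2) → 0 H
  atom 2: C, bond orders sum to 4 (valence 4) → 0 H
  atom 3: C, bond orders sum to 2 (valence 4) → 2 H
  atom 4: C, bond orders sum to 4 (valence 4) → 0 H
  atom 5: C, bond orders sum to 1 (valence 4) → 3 H
  atom 6: O, bond orders sum to 2 (valence 2) → 0 H
  atom 7: C, bond orders sum to 3 (valence 4) → 1 H
  atom 8: C, bond orders sum to 4 (valence 4) → 0 H
  atom 9: N, bond orders sum to 3 (valence 3) → 0 H
  atom 10: C, bond orders sum to 3 (valence 4) → 1 H
  atom 11: C, bond orders sum to 4 (valence 4) → 0 H
  atom 12: O, bond orders sum to 2 (valence 2) → 0 H
  atom 13: O, bond orders sum to 1 (valence 2) → 1 H
  atom 14: C, bond orders sum to 2 (valence 4) → 2 H
  atom 15: C, bond orders sum to 2 (valence 4) → 2 H
  atom 16: C, bond orders sum to 3 (valence 4) → 1 H
  atom 17: C, bond orders sum to 2 (valence 4) → 2 H
  atom 18: C, bond orders sum to 1 (valence 4) → 3 H
  atom 19: C, bond orders sum to 4 (valence 4) → 0 H
  atom 20: O, bond orders sum to 2 (valence 2) → 0 H
  atom 21: O, bond orders sum to 2 (valence 2) → 0 H
  atom 22: C, bond orders sum to 1 (valence 4) → 3 H
Total hydrogens: 21.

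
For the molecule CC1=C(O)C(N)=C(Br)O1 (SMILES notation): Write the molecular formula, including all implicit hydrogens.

Walk through each heavy atom and fill implicit hydrogens from standard valence (C 4, N 3, O 2, S 2, halogen 1):
  atom 1: C, bond orders sum to 1 (valence 4) → 3 H
  atom 2: C, bond orders sum to 4 (valence 4) → 0 H
  atom 3: C, bond orders sum to 4 (valence 4) → 0 H
  atom 4: O, bond orders sum to 1 (valence 2) → 1 H
  atom 5: C, bond orders sum to 4 (valence 4) → 0 H
  atom 6: N, bond orders sum to 1 (valence 3) → 2 H
  atom 7: C, bond orders sum to 4 (valence 4) → 0 H
  atom 8: Br (halogen, monovalent) → 0 H
  atom 9: O, bond orders sum to 2 (valence 2) → 0 H
Totals → C:5, H:6, Br:1, N:1, O:2.

C5H6BrNO2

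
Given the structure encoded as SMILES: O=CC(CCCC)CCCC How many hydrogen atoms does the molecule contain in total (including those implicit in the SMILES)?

Walk through each heavy atom and fill implicit hydrogens from standard valence (C 4, N 3, O 2, S 2, halogen 1):
  atom 1: O, bond orders sum to 2 (valence 2) → 0 H
  atom 2: C, bond orders sum to 3 (valence 4) → 1 H
  atom 3: C, bond orders sum to 3 (valence 4) → 1 H
  atom 4: C, bond orders sum to 2 (valence 4) → 2 H
  atom 5: C, bond orders sum to 2 (valence 4) → 2 H
  atom 6: C, bond orders sum to 2 (valence 4) → 2 H
  atom 7: C, bond orders sum to 1 (valence 4) → 3 H
  atom 8: C, bond orders sum to 2 (valence 4) → 2 H
  atom 9: C, bond orders sum to 2 (valence 4) → 2 H
  atom 10: C, bond orders sum to 2 (valence 4) → 2 H
  atom 11: C, bond orders sum to 1 (valence 4) → 3 H
Total hydrogens: 20.

20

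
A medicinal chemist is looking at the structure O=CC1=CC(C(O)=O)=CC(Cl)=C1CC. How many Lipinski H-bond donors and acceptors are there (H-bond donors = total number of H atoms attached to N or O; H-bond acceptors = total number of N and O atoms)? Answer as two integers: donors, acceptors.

Donors: find every N or O and count the H atoms it carries.
  atom 1 (O): bond orders sum to 2 → 0 H
  atom 7 (O): bond orders sum to 1 → 1 H
  atom 8 (O): bond orders sum to 2 → 0 H
Lipinski HBD = 1.
Acceptors: N atoms = 0, O atoms = 3 → HBA = 3.

1, 3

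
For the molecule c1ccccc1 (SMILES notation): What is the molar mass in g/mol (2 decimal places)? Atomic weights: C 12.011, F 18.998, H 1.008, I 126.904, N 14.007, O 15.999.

First, the molecular formula is C6H6 (counting implicit H from valence).
  C: 6 × 12.011 = 72.066
  H: 6 × 1.008 = 6.048
Sum: 6×12.011 + 6×1.008 = 78.114 → 78.11 g/mol.

78.11 g/mol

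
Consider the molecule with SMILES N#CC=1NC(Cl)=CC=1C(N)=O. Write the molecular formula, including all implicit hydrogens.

Walk through each heavy atom and fill implicit hydrogens from standard valence (C 4, N 3, O 2, S 2, halogen 1):
  atom 1: N, bond orders sum to 3 (valence 3) → 0 H
  atom 2: C, bond orders sum to 4 (valence 4) → 0 H
  atom 3: C, bond orders sum to 4 (valence 4) → 0 H
  atom 4: N, bond orders sum to 2 (valence 3) → 1 H
  atom 5: C, bond orders sum to 4 (valence 4) → 0 H
  atom 6: Cl (halogen, monovalent) → 0 H
  atom 7: C, bond orders sum to 3 (valence 4) → 1 H
  atom 8: C, bond orders sum to 4 (valence 4) → 0 H
  atom 9: C, bond orders sum to 4 (valence 4) → 0 H
  atom 10: N, bond orders sum to 1 (valence 3) → 2 H
  atom 11: O, bond orders sum to 2 (valence 2) → 0 H
Totals → C:6, H:4, Cl:1, N:3, O:1.

C6H4ClN3O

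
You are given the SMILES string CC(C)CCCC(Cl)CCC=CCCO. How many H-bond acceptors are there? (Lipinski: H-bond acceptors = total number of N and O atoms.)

1

N atoms: 0; O atoms: 1.
Lipinski HBA = 0 + 1 = 1.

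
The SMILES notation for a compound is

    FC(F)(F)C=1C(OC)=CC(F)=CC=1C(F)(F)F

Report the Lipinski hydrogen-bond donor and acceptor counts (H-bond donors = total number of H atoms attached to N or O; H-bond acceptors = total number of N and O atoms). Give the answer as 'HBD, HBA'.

0, 1

Donors: find every N or O and count the H atoms it carries.
  atom 7 (O): bond orders sum to 2 → 0 H
Lipinski HBD = 0.
Acceptors: N atoms = 0, O atoms = 1 → HBA = 1.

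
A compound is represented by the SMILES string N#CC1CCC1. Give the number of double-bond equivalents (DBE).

3

Degree of unsaturation = (number of rings) + (number of π bonds).
Ring closures in the SMILES: 1.
π bonds: 1 triple bond (each 2 DoU) → 2 DoU from unsaturation.
Total DoU = 1 + 2 = 3.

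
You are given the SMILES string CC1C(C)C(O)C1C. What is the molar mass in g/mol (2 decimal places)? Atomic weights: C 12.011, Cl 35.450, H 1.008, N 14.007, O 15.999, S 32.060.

First, the molecular formula is C7H14O (counting implicit H from valence).
  C: 7 × 12.011 = 84.077
  H: 14 × 1.008 = 14.112
  O: 1 × 15.999 = 15.999
Sum: 7×12.011 + 14×1.008 + 1×15.999 = 114.188 → 114.19 g/mol.

114.19 g/mol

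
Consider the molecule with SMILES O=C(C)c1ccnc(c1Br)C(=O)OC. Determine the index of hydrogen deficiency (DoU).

6

Molecular formula: C9H8BrNO3.
DoU = (2C + 2 + N − H − X) / 2, where X is the halogen count and O/S are ignored.
    = (2·9 + 2 + 1 − 8 − 1) / 2 = 12 / 2 = 6.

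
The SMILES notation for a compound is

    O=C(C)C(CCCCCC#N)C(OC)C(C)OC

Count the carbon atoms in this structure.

Count every carbon token in the SMILES (each C, including those in ring-closure positions and inside branches).
Carbon count: 14.

14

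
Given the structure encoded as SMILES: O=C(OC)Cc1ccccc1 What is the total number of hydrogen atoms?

10

Walk through each heavy atom and fill implicit hydrogens from standard valence (C 4, N 3, O 2, S 2, halogen 1); for lowercase aromatic atoms, an aromatic c carries 1 H when it has two neighbours and 0 H with three, and aromatic n carries 0 H:
  atom 1: O, bond orders sum to 2 (valence 2) → 0 H
  atom 2: C, bond orders sum to 4 (valence 4) → 0 H
  atom 3: O, bond orders sum to 2 (valence 2) → 0 H
  atom 4: C, bond orders sum to 1 (valence 4) → 3 H
  atom 5: C, bond orders sum to 2 (valence 4) → 2 H
  atom 6: aromatic c, 3 neighbours → 0 H
  atom 7: aromatic c, 2 neighbours → 1 H
  atom 8: aromatic c, 2 neighbours → 1 H
  atom 9: aromatic c, 2 neighbours → 1 H
  atom 10: aromatic c, 2 neighbours → 1 H
  atom 11: aromatic c, 2 neighbours → 1 H
Total hydrogens: 10.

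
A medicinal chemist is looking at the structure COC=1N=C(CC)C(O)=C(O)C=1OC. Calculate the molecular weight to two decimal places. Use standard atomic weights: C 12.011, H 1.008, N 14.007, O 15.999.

199.21 g/mol

First, the molecular formula is C9H13NO4 (counting implicit H from valence).
  C: 9 × 12.011 = 108.099
  H: 13 × 1.008 = 13.104
  N: 1 × 14.007 = 14.007
  O: 4 × 15.999 = 63.996
Sum: 9×12.011 + 13×1.008 + 1×14.007 + 4×15.999 = 199.206 → 199.21 g/mol.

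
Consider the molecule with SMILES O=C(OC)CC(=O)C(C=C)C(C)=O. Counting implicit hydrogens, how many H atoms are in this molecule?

12

Walk through each heavy atom and fill implicit hydrogens from standard valence (C 4, N 3, O 2, S 2, halogen 1):
  atom 1: O, bond orders sum to 2 (valence 2) → 0 H
  atom 2: C, bond orders sum to 4 (valence 4) → 0 H
  atom 3: O, bond orders sum to 2 (valence 2) → 0 H
  atom 4: C, bond orders sum to 1 (valence 4) → 3 H
  atom 5: C, bond orders sum to 2 (valence 4) → 2 H
  atom 6: C, bond orders sum to 4 (valence 4) → 0 H
  atom 7: O, bond orders sum to 2 (valence 2) → 0 H
  atom 8: C, bond orders sum to 3 (valence 4) → 1 H
  atom 9: C, bond orders sum to 3 (valence 4) → 1 H
  atom 10: C, bond orders sum to 2 (valence 4) → 2 H
  atom 11: C, bond orders sum to 4 (valence 4) → 0 H
  atom 12: C, bond orders sum to 1 (valence 4) → 3 H
  atom 13: O, bond orders sum to 2 (valence 2) → 0 H
Total hydrogens: 12.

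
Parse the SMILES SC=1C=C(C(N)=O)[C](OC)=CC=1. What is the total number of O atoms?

2

Scan the SMILES for O atoms (remember two-letter symbols like Cl and Br are single atoms).
Oxygen count: 2.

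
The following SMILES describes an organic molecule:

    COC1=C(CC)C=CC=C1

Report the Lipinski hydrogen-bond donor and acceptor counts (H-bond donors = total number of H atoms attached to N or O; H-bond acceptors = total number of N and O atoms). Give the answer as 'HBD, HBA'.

0, 1

Donors: find every N or O and count the H atoms it carries.
  atom 2 (O): bond orders sum to 2 → 0 H
Lipinski HBD = 0.
Acceptors: N atoms = 0, O atoms = 1 → HBA = 1.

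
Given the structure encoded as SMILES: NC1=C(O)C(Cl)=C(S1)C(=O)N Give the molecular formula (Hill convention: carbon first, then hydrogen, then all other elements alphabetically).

C5H5ClN2O2S

Walk through each heavy atom and fill implicit hydrogens from standard valence (C 4, N 3, O 2, S 2, halogen 1):
  atom 1: N, bond orders sum to 1 (valence 3) → 2 H
  atom 2: C, bond orders sum to 4 (valence 4) → 0 H
  atom 3: C, bond orders sum to 4 (valence 4) → 0 H
  atom 4: O, bond orders sum to 1 (valence 2) → 1 H
  atom 5: C, bond orders sum to 4 (valence 4) → 0 H
  atom 6: Cl (halogen, monovalent) → 0 H
  atom 7: C, bond orders sum to 4 (valence 4) → 0 H
  atom 8: S, bond orders sum to 2 (valence 2) → 0 H
  atom 9: C, bond orders sum to 4 (valence 4) → 0 H
  atom 10: O, bond orders sum to 2 (valence 2) → 0 H
  atom 11: N, bond orders sum to 1 (valence 3) → 2 H
Totals → C:5, H:5, Cl:1, N:2, O:2, S:1.
In Hill order: C5H5ClN2O2S.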